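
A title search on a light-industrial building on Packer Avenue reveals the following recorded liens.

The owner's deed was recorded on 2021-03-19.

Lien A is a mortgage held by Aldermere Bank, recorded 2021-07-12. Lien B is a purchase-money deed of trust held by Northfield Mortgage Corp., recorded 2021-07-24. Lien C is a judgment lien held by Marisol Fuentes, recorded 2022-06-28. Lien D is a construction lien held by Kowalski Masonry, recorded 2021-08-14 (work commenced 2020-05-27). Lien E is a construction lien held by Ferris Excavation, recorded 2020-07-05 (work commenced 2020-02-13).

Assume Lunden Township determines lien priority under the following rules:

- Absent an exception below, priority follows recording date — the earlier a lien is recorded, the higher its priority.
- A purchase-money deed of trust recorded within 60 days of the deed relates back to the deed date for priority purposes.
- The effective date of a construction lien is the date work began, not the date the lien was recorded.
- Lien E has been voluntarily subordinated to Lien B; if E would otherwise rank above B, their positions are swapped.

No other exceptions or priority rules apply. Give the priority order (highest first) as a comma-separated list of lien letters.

Adjusting effective dates: B missed the 60-day window (127 days after the deed), so its recording date stands; D's effective date is 2020-05-27, when work began; E's effective date is 2020-02-13, when work began.
Ordering by effective date: E (2020-02-13), D (2020-05-27), A (2021-07-12), B (2021-07-24), C (2022-06-28).
E would otherwise be senior to B, so under the subordination agreement E and B exchange positions.

B, D, A, E, C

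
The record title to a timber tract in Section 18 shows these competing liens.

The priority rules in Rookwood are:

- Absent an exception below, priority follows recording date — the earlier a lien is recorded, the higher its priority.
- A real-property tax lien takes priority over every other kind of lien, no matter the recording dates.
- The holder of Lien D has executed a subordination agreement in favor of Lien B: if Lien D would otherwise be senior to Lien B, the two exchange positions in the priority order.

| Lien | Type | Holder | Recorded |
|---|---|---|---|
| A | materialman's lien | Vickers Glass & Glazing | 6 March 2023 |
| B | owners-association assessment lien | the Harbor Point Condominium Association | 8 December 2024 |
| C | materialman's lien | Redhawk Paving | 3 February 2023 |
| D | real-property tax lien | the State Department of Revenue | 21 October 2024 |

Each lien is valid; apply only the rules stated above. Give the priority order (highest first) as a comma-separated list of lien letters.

B, C, A, D

D, as a real-property tax lien, has superpriority and ranks first.
Remaining liens by effective date: C (3 February 2023), A (6 March 2023), B (8 December 2024).
Because D would otherwise rank above B, the subordination swaps them.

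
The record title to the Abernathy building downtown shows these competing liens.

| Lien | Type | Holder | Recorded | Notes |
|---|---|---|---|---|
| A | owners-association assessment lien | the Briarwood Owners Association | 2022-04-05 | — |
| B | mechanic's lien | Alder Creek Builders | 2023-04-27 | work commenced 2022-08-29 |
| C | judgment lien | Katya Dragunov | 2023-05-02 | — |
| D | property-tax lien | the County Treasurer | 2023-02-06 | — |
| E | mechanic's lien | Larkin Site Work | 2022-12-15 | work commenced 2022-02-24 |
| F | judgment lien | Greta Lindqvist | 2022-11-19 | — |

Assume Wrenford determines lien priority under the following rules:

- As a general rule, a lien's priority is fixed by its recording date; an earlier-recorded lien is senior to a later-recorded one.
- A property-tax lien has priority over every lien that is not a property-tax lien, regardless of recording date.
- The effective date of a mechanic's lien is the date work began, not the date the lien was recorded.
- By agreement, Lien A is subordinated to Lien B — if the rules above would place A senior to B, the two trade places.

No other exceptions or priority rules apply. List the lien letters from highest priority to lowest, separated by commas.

D, E, B, A, F, C

Effective dates: B's effective date is 2022-08-29, when work began; E's effective date is 2022-02-24, when work began.
D is a property-tax lien, so it outranks all other liens regardless of date.
The other liens, earliest effective date first: E (2022-02-24), A (2022-04-05), B (2022-08-29), F (2022-11-19), C (2023-05-02).
A would otherwise be senior to B, so under the subordination agreement A and B exchange positions.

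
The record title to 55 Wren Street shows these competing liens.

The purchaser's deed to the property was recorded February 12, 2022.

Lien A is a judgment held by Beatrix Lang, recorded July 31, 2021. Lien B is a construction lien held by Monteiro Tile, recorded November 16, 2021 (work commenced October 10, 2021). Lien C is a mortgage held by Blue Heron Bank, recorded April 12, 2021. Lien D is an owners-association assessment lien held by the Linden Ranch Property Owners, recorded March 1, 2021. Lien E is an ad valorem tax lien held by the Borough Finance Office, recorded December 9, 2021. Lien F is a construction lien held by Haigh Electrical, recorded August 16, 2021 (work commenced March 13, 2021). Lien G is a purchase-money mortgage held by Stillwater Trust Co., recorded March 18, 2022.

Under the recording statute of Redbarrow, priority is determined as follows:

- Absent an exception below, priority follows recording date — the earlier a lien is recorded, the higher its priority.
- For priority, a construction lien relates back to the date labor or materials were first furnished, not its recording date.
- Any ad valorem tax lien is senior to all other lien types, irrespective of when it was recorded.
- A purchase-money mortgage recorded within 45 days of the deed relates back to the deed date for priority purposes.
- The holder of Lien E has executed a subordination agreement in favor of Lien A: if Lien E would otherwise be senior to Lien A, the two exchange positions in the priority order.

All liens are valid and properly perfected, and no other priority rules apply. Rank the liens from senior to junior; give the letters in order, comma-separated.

Effective dates: B is treated as recorded October 10, 2021, the work-commencement date; F relates back to March 13, 2021 (work commenced); G relates back to the deed date February 12, 2022.
E is an ad valorem tax lien and takes priority over every other lien.
Remaining liens by effective date: D (March 1, 2021), F (March 13, 2021), C (April 12, 2021), A (July 31, 2021), B (October 10, 2021), G (February 12, 2022).
E is senior to A before the subordination, so the two trade places.

A, D, F, C, E, B, G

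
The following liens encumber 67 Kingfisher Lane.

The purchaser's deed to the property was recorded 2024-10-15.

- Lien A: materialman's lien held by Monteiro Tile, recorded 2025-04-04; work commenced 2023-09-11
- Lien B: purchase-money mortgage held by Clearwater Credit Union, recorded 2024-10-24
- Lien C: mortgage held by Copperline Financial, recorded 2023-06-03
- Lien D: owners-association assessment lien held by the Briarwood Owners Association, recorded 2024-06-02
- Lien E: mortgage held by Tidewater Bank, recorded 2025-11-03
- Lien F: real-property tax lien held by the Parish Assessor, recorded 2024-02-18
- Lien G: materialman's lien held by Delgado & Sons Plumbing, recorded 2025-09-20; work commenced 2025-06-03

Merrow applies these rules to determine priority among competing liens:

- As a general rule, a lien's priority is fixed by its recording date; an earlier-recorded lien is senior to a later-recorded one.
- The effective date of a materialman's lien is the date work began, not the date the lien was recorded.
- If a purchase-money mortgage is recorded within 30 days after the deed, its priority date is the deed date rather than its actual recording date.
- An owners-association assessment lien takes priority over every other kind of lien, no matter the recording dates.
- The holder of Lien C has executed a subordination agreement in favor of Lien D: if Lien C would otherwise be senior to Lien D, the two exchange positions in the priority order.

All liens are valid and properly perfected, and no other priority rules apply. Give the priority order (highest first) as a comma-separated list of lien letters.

D, C, A, F, B, G, E

Adjusting effective dates: A relates back to 2023-09-11 (work commenced); B relates back to the deed date 2024-10-15; G is treated as recorded 2025-06-03, the work-commencement date.
D is an owners-association assessment lien, so it outranks all other liens regardless of date.
Remaining liens by effective date: C (2023-06-03), A (2023-09-11), F (2024-02-18), B (2024-10-15), G (2025-06-03), E (2025-11-03).
Since C is not senior to D, the subordination leaves the order unchanged.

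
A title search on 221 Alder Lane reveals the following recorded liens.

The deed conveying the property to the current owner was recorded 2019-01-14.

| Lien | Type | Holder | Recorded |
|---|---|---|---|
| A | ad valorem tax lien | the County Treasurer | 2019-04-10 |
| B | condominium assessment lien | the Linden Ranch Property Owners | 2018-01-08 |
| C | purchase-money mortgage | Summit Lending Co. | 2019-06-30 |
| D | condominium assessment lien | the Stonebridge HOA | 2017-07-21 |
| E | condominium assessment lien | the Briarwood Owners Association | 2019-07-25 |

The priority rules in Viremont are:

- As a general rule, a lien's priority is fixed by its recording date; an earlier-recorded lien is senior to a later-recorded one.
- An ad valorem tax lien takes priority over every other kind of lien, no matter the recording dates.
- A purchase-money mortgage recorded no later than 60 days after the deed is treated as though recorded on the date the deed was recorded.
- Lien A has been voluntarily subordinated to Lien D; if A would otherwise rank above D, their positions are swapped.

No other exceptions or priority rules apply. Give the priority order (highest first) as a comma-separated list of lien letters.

D, A, B, C, E

Adjusting effective dates: C missed the 60-day window (167 days after the deed), so its recording date stands.
As an ad valorem tax lien, A is senior to every other lien.
Ordering the rest by effective date: D (2017-07-21), B (2018-01-08), C (2019-06-30), E (2019-07-25).
Because A would otherwise rank above D, the subordination swaps them.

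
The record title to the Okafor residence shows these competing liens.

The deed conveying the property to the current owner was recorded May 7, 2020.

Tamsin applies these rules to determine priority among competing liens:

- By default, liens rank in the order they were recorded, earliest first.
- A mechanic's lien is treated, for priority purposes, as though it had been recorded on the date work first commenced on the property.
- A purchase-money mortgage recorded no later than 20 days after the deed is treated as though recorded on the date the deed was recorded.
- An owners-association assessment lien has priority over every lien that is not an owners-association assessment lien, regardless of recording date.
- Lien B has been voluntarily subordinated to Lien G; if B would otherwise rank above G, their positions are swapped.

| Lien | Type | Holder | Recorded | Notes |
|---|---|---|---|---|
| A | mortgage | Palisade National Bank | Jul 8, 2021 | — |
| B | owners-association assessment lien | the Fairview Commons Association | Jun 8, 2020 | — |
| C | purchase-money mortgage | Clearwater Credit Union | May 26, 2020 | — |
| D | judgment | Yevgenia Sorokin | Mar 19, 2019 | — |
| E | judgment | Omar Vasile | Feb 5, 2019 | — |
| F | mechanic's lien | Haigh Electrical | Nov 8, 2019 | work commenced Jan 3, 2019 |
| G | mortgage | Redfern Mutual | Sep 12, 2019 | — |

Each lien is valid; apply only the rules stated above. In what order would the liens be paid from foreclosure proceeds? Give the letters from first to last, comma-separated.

Effective dates after the stated exceptions: C relates back to the deed date May 7, 2020; F is treated as recorded Jan 3, 2019, the work-commencement date.
B is an owners-association assessment lien and takes priority over every other lien.
Remaining liens by effective date: F (Jan 3, 2019), E (Feb 5, 2019), D (Mar 19, 2019), G (Sep 12, 2019), C (May 7, 2020), A (Jul 8, 2021).
Because B would otherwise rank above G, the subordination swaps them.

G, F, E, D, B, C, A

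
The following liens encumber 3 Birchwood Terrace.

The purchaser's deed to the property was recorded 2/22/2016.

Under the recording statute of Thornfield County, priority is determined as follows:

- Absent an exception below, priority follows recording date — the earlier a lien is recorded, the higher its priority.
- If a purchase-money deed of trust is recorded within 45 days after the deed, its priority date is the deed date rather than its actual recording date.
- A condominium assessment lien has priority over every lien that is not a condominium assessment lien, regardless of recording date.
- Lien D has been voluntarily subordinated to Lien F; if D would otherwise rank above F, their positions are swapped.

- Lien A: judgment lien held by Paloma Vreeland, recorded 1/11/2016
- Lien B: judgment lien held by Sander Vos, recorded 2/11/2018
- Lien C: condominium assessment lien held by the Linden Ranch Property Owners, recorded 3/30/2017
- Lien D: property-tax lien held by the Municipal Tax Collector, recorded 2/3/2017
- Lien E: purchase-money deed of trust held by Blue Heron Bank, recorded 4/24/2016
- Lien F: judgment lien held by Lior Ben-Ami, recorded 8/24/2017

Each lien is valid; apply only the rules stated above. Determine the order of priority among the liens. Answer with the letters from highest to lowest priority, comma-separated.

C, A, E, F, D, B

Effective dates: E was recorded 62 days after the deed — beyond 45 days — so no relation-back applies.
C, as a condominium assessment lien, has superpriority and ranks first.
The other liens, earliest effective date first: A (1/11/2016), E (4/24/2016), D (2/3/2017), F (8/24/2017), B (2/11/2018).
The subordination applies — D was senior to F — so D and F swap.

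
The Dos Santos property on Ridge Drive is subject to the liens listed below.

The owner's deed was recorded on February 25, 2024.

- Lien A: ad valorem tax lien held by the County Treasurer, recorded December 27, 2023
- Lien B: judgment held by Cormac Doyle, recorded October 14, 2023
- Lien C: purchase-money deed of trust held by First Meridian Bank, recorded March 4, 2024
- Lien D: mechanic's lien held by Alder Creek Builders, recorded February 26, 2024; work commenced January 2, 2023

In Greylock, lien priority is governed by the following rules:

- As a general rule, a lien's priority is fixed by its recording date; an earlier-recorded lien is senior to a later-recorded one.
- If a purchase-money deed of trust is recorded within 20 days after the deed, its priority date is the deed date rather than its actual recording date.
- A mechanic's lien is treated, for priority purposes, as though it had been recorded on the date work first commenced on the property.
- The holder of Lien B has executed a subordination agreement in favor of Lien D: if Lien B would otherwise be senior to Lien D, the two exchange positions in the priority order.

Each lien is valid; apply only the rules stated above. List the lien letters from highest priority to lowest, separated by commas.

Adjusting effective dates: C relates back to the deed date February 25, 2024; D is treated as recorded January 2, 2023, the work-commencement date.
Sorted by effective date: D (January 2, 2023), B (October 14, 2023), A (December 27, 2023), C (February 25, 2024).
B is already junior to D, so the subordination agreement changes nothing.

D, B, A, C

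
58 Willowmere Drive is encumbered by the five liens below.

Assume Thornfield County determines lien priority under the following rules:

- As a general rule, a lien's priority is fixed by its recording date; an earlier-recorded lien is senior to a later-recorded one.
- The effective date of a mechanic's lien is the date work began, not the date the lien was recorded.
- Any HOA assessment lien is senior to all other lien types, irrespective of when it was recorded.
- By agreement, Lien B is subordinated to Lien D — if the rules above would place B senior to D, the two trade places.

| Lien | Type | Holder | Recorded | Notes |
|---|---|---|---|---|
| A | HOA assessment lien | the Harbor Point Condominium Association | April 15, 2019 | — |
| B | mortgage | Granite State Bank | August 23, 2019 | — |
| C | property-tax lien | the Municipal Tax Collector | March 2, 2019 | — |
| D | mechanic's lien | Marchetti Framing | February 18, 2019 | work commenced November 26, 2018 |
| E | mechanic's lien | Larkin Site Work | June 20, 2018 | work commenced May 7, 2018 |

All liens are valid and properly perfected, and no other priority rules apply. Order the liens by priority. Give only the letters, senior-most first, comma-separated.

First, effective dates: D's effective date is November 26, 2018, when work began; E's effective date is May 7, 2018, when work began.
As an HOA assessment lien, A is senior to every other lien.
Among the remaining liens, by effective date: E (May 7, 2018), D (November 26, 2018), C (March 2, 2019), B (August 23, 2019).
B already ranks below D; the subordination has no effect.

A, E, D, C, B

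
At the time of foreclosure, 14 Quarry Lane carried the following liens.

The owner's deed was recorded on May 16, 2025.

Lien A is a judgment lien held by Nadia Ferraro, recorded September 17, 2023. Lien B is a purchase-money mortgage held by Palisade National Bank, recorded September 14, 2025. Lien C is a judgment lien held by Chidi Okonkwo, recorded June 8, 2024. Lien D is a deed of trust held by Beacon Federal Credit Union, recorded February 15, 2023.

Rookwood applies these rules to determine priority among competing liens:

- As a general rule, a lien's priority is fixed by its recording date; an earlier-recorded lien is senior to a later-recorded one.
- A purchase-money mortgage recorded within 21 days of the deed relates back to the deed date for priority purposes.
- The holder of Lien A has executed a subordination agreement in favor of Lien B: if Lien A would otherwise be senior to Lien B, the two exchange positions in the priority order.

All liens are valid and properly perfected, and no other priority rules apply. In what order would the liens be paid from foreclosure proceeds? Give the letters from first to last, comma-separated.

D, B, C, A

First, effective dates: B missed the 21-day window (121 days after the deed), so its recording date stands.
Sorted by effective date: D (February 15, 2023), A (September 17, 2023), C (June 8, 2024), B (September 14, 2025).
Because A would otherwise rank above B, the subordination swaps them.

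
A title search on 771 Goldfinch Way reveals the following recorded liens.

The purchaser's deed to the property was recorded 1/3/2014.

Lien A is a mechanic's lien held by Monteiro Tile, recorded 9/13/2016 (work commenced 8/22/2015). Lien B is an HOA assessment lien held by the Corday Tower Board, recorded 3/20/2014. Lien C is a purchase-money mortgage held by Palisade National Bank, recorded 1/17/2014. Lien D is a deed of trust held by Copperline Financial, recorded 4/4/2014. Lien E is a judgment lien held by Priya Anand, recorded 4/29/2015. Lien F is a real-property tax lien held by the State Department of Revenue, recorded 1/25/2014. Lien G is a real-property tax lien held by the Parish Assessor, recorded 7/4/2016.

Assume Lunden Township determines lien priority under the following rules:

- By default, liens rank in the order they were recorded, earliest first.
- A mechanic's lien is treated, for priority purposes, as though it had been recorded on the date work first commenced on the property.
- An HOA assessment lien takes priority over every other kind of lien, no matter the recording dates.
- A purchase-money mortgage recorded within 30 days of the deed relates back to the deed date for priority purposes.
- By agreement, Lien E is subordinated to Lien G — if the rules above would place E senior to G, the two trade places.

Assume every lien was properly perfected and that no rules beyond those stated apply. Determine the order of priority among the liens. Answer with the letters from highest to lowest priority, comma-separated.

B, C, F, D, G, A, E

Effective dates after the stated exceptions: A's effective date is 8/22/2015, when work began; C was recorded within the 30-day window, so its effective date is the deed date 1/3/2014.
B, as an HOA assessment lien, has superpriority and ranks first.
Remaining liens by effective date: C (1/3/2014), F (1/25/2014), D (4/4/2014), E (4/29/2015), A (8/22/2015), G (7/4/2016).
The subordination applies — E was senior to G — so E and G swap.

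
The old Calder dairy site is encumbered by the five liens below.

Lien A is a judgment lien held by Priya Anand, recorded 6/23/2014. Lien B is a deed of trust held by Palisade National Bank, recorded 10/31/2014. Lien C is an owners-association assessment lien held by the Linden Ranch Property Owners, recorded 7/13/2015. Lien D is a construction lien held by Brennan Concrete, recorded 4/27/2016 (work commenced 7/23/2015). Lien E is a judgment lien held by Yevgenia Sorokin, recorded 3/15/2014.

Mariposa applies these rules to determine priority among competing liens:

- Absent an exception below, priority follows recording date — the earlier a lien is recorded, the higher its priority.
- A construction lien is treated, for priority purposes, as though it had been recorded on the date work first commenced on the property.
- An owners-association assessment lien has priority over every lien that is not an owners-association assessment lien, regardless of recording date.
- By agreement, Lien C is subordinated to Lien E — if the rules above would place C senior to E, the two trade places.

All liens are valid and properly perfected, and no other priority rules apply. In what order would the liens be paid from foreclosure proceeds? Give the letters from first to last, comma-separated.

Adjusting effective dates: D's effective date is 7/23/2015, when work began.
C is an owners-association assessment lien and takes priority over every other lien.
Ordering the rest by effective date: E (3/15/2014), A (6/23/2014), B (10/31/2014), D (7/23/2015).
C would otherwise be senior to E, so under the subordination agreement C and E exchange positions.

E, C, A, B, D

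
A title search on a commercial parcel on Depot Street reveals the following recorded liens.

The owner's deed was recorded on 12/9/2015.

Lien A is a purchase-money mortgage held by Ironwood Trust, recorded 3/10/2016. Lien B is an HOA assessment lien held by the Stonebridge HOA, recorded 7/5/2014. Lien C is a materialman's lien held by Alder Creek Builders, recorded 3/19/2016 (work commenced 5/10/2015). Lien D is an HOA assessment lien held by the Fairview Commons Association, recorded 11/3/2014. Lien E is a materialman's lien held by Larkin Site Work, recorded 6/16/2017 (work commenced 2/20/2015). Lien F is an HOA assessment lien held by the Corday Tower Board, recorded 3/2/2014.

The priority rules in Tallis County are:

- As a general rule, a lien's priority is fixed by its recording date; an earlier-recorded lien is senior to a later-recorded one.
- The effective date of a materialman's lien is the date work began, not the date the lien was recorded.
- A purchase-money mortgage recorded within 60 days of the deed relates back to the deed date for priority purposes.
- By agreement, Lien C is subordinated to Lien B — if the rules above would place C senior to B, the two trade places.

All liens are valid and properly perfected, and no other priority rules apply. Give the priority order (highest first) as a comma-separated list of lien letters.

F, B, D, E, C, A

First, effective dates: A was recorded 92 days after the deed, outside the 60-day window, so it keeps its recording date; C relates back to 5/10/2015 (work commenced); E relates back to 2/20/2015 (work commenced).
Sorted by effective date: F (3/2/2014), B (7/5/2014), D (11/3/2014), E (2/20/2015), C (5/10/2015), A (3/10/2016).
Since C is not senior to B, the subordination leaves the order unchanged.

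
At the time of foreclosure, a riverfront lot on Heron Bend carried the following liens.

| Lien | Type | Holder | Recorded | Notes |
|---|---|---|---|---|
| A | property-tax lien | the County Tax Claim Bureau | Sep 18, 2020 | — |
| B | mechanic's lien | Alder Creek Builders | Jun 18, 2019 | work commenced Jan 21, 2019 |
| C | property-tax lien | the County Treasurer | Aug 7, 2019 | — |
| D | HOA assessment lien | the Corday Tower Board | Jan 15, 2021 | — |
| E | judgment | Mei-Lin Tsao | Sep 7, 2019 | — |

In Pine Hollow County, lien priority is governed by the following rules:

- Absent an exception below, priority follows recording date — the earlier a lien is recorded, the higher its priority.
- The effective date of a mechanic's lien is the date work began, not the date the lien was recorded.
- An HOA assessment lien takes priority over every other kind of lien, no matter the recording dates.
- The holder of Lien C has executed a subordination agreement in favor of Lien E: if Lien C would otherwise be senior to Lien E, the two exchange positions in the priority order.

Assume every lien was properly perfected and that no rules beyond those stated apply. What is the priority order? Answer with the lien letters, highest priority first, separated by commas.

Adjusting effective dates: B's effective date is Jan 21, 2019, when work began.
D is an HOA assessment lien, so it outranks all other liens regardless of date.
Ordering the rest by effective date: B (Jan 21, 2019), C (Aug 7, 2019), E (Sep 7, 2019), A (Sep 18, 2020).
The subordination applies — C was senior to E — so C and E swap.

D, B, E, C, A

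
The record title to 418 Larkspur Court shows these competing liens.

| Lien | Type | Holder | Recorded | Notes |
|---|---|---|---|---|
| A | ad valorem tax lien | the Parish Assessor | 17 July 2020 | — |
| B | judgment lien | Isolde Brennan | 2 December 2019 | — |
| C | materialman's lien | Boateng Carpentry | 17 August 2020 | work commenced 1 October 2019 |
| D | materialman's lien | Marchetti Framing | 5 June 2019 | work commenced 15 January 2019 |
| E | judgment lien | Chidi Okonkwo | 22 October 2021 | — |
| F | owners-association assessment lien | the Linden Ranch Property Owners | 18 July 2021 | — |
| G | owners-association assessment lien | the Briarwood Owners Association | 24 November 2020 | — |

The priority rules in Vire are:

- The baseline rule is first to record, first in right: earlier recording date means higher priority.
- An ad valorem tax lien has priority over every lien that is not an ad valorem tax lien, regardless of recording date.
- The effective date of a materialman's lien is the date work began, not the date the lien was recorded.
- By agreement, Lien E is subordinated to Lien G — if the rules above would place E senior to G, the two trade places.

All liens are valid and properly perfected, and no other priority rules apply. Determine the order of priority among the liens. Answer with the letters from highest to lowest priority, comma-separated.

A, D, C, B, G, F, E

Adjusting effective dates: C's effective date is 1 October 2019, when work began; D is treated as recorded 15 January 2019, the work-commencement date.
A is an ad valorem tax lien, so it outranks all other liens regardless of date.
Remaining liens by effective date: D (15 January 2019), C (1 October 2019), B (2 December 2019), G (24 November 2020), F (18 July 2021), E (22 October 2021).
E is already junior to G, so the subordination agreement changes nothing.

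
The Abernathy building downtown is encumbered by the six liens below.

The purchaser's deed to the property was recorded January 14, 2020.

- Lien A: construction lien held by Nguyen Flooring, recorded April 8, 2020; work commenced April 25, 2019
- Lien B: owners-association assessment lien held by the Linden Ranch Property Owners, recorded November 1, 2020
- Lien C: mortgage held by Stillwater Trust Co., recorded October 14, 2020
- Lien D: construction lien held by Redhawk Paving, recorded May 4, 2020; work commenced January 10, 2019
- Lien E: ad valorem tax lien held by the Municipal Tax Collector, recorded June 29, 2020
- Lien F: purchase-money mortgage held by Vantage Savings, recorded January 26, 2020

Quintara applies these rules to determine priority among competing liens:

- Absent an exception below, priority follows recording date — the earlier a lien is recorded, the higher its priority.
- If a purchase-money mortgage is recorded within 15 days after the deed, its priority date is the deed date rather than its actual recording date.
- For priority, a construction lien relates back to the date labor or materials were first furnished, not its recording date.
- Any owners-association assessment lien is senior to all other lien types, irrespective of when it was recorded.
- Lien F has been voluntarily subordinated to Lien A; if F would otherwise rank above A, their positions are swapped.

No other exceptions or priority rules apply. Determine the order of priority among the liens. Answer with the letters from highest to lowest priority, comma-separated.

First, effective dates: A relates back to April 25, 2019 (work commenced); D's effective date is January 10, 2019, when work began; F was recorded within the 15-day window, so its effective date is the deed date January 14, 2020.
As an owners-association assessment lien, B is senior to every other lien.
Ordering the rest by effective date: D (January 10, 2019), A (April 25, 2019), F (January 14, 2020), E (June 29, 2020), C (October 14, 2020).
Since F is not senior to A, the subordination leaves the order unchanged.

B, D, A, F, E, C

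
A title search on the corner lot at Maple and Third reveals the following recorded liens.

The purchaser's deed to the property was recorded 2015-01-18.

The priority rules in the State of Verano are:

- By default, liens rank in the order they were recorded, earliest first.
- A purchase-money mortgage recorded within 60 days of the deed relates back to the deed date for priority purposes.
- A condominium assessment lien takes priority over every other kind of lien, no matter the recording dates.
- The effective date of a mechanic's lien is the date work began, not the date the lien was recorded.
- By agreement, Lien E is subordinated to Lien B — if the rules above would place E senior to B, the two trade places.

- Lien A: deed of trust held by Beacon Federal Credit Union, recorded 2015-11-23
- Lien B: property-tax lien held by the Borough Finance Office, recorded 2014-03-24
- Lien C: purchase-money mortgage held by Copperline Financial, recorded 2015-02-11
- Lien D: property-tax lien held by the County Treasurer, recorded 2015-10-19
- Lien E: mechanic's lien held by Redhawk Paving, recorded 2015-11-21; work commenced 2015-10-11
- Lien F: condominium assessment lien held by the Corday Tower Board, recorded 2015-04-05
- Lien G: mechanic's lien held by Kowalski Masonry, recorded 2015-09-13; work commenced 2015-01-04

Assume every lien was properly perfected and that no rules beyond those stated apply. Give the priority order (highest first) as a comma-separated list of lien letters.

First, effective dates: C was recorded within the 60-day window, so its effective date is the deed date 2015-01-18; E relates back to 2015-10-11 (work commenced); G is treated as recorded 2015-01-04, the work-commencement date.
F is a condominium assessment lien, so it outranks all other liens regardless of date.
Remaining liens by effective date: B (2014-03-24), G (2015-01-04), C (2015-01-18), E (2015-10-11), D (2015-10-19), A (2015-11-23).
E already ranks below B; the subordination has no effect.

F, B, G, C, E, D, A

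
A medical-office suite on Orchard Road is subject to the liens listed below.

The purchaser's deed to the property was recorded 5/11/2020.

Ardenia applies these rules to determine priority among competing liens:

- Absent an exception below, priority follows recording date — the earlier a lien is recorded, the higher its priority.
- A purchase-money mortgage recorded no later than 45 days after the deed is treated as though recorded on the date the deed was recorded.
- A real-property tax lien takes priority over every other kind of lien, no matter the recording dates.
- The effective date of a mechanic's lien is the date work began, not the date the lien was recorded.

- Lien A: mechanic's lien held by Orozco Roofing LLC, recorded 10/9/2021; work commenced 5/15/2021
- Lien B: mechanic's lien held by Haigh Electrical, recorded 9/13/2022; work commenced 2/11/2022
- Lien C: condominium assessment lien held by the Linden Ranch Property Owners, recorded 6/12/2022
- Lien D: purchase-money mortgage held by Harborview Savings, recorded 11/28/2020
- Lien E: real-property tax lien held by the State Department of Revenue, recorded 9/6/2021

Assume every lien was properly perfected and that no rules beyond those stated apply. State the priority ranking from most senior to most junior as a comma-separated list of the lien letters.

Effective dates after the stated exceptions: A relates back to 5/15/2021 (work commenced); B is treated as recorded 2/11/2022, the work-commencement date; D was recorded 201 days after the deed, outside the 45-day window, so it keeps its recording date.
E is a real-property tax lien and takes priority over every other lien.
Remaining liens by effective date: D (11/28/2020), A (5/15/2021), B (2/11/2022), C (6/12/2022).

E, D, A, B, C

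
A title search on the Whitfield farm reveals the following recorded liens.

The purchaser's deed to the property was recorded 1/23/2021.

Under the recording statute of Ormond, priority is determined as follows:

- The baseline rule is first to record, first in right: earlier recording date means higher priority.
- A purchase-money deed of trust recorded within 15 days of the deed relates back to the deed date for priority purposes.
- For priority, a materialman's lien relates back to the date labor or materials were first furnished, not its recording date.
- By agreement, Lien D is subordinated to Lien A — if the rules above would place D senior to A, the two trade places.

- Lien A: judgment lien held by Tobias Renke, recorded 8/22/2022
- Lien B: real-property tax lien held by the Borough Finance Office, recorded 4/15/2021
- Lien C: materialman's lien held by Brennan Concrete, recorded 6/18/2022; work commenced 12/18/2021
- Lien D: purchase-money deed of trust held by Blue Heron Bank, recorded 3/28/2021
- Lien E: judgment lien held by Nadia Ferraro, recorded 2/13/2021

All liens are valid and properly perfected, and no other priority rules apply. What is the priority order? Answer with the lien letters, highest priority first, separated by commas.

E, A, B, C, D

Effective dates: C is treated as recorded 12/18/2021, the work-commencement date; D missed the 15-day window (64 days after the deed), so its recording date stands.
Ordering by effective date: E (2/13/2021), D (3/28/2021), B (4/15/2021), C (12/18/2021), A (8/22/2022).
D is senior to A before the subordination, so the two trade places.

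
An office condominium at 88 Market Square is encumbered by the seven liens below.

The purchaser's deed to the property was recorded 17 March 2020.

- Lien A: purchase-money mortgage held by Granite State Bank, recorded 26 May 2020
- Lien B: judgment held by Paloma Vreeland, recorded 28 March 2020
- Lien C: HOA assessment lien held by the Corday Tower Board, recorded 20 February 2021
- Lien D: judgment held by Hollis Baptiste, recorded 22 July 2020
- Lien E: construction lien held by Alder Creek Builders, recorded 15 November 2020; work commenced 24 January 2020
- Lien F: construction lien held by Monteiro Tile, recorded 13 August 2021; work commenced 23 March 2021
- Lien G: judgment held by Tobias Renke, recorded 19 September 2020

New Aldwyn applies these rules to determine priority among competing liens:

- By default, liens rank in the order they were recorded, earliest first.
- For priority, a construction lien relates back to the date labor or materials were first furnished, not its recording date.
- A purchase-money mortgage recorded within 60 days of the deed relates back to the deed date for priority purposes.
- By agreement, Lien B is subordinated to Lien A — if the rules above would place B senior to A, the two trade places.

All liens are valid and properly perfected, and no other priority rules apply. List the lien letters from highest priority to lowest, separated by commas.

E, A, B, D, G, C, F

First, effective dates: A was recorded 70 days after the deed — beyond 60 days — so no relation-back applies; E's effective date is 24 January 2020, when work began; F's effective date is 23 March 2021, when work began.
Sorted by effective date: E (24 January 2020), B (28 March 2020), A (26 May 2020), D (22 July 2020), G (19 September 2020), C (20 February 2021), F (23 March 2021).
The subordination applies — B was senior to A — so B and A swap.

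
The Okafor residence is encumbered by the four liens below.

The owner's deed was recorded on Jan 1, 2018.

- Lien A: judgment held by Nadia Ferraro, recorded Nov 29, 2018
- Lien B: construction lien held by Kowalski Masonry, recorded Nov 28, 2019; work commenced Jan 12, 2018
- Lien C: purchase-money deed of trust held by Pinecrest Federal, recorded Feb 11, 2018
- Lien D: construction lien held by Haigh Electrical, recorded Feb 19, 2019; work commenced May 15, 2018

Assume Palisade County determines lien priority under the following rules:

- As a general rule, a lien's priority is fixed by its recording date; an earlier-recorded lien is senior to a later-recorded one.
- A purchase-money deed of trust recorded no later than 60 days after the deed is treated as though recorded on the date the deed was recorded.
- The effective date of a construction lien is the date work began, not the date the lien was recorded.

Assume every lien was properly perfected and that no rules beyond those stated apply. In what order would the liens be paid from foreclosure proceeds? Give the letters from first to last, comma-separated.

C, B, D, A

Adjusting effective dates: B is treated as recorded Jan 12, 2018, the work-commencement date; C was recorded within the 60-day window, so its effective date is the deed date Jan 1, 2018; D is treated as recorded May 15, 2018, the work-commencement date.
By effective date: C (Jan 1, 2018), B (Jan 12, 2018), D (May 15, 2018), A (Nov 29, 2018).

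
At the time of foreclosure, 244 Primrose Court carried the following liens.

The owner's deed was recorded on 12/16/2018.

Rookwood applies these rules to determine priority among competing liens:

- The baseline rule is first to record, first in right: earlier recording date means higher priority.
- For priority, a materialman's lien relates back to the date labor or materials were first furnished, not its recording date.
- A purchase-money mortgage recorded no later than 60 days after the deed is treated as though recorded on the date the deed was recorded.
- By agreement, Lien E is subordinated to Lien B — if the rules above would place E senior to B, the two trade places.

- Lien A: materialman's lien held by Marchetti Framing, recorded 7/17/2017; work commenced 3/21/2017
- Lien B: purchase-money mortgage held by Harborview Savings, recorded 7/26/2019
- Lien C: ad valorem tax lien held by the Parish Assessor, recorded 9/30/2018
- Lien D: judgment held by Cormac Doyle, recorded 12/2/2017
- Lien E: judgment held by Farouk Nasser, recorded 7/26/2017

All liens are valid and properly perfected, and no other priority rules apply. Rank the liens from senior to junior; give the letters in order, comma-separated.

First, effective dates: A relates back to 3/21/2017 (work commenced); B was recorded 222 days after the deed, outside the 60-day window, so it keeps its recording date.
By effective date: A (3/21/2017), E (7/26/2017), D (12/2/2017), C (9/30/2018), B (7/26/2019).
E would otherwise be senior to B, so under the subordination agreement E and B exchange positions.

A, B, D, C, E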